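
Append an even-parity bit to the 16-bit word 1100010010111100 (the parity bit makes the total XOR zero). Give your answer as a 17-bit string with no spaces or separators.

11000100101111000

XOR of the 16 data bits: 1⊕1⊕0⊕0⊕0⊕1⊕0⊕0⊕1⊕0⊕1⊕1⊕1⊕1⊕0⊕0 = 0
Parity bit = 0 (so all 17 bits XOR to 0).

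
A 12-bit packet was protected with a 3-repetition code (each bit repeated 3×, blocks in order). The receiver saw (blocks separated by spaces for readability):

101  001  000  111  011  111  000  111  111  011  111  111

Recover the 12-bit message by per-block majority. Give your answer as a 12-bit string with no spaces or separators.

Block 1 (101): 2 ones → 1
Block 2 (001): 1 one → 0
Block 3 (000): 0 ones → 0
Block 4 (111): 3 ones → 1
Block 5 (011): 2 ones → 1
Block 6 (111): 3 ones → 1
Block 7 (000): 0 ones → 0
Block 8 (111): 3 ones → 1
Block 9 (111): 3 ones → 1
Block 10 (011): 2 ones → 1
Block 11 (111): 3 ones → 1
Block 12 (111): 3 ones → 1

100111011111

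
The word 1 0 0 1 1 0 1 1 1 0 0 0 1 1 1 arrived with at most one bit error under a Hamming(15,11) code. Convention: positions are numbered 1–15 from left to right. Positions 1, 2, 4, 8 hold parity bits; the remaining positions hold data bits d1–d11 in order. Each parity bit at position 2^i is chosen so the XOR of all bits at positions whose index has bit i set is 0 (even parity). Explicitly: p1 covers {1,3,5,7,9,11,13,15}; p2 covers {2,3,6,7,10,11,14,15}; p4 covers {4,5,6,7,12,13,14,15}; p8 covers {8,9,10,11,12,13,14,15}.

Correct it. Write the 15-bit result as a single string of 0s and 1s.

s1 (pos 1,3,5,7,9,11,13,15): 1⊕0⊕1⊕1⊕1⊕0⊕1⊕1 = 0
s2 (pos 2,3,6,7,10,11,14,15): 0⊕0⊕0⊕1⊕0⊕0⊕1⊕1 = 1
s4 (pos 4,5,6,7,12,13,14,15): 1⊕1⊕0⊕1⊕0⊕1⊕1⊕1 = 0
s8 (pos 8,9,10,11,12,13,14,15): 1⊕1⊕0⊕0⊕0⊕1⊕1⊕1 = 1
Syndrome s8…s1 = 1010 → error at position 10.
Flip position 10: 100110111000111 → 100110111100111

100110111100111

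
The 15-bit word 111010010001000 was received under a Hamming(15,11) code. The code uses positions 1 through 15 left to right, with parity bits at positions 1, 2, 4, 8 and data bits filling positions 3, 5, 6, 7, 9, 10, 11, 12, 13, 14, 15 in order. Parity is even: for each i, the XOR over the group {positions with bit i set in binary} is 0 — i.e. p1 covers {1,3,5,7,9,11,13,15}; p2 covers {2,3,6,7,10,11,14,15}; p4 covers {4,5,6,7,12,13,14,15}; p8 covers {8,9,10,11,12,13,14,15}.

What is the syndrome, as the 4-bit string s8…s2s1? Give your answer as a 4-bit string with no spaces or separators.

s1 (pos 1,3,5,7,9,11,13,15): 1⊕1⊕1⊕0⊕0⊕0⊕0⊕0 = 1
s2 (pos 2,3,6,7,10,11,14,15): 1⊕1⊕0⊕0⊕0⊕0⊕0⊕0 = 0
s4 (pos 4,5,6,7,12,13,14,15): 0⊕1⊕0⊕0⊕1⊕0⊕0⊕0 = 0
s8 (pos 8,9,10,11,12,13,14,15): 1⊕0⊕0⊕0⊕1⊕0⊕0⊕0 = 0
Syndrome s8…s1 = 0001 → error at position 1.

0001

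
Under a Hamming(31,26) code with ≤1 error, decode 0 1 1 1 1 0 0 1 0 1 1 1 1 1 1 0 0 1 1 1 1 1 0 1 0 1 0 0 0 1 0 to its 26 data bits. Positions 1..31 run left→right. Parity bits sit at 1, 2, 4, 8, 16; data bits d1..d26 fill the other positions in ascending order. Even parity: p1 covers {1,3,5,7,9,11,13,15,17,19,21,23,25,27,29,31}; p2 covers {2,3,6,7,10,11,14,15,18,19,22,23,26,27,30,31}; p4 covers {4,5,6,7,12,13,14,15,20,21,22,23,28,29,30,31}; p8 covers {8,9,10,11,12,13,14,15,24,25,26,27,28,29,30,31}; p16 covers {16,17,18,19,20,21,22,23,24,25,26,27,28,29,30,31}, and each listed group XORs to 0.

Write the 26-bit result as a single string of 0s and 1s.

01000111111011111010100010

s1 (pos 1,3,5,7,9,11,13,15,17,19,21,23,25,27,29,31): 0⊕1⊕1⊕0⊕0⊕1⊕1⊕1⊕0⊕1⊕1⊕0⊕0⊕0⊕0⊕0 = 1
s2 (pos 2,3,6,7,10,11,14,15,18,19,22,23,26,27,30,31): 1⊕1⊕0⊕0⊕1⊕1⊕1⊕1⊕1⊕1⊕1⊕0⊕1⊕0⊕1⊕0 = 1
s4 (pos 4,5,6,7,12,13,14,15,20,21,22,23,28,29,30,31): 1⊕1⊕0⊕0⊕1⊕1⊕1⊕1⊕1⊕1⊕1⊕0⊕0⊕0⊕1⊕0 = 0
s8 (pos 8,9,10,11,12,13,14,15,24,25,26,27,28,29,30,31): 1⊕0⊕1⊕1⊕1⊕1⊕1⊕1⊕1⊕0⊕1⊕0⊕0⊕0⊕1⊕0 = 0
s16 (pos 16,17,18,19,20,21,22,23,24,25,26,27,28,29,30,31): 0⊕0⊕1⊕1⊕1⊕1⊕1⊕0⊕1⊕0⊕1⊕0⊕0⊕0⊕1⊕0 = 0
Syndrome s16…s1 = 00011 → error at position 3.
Flip position 3: 0111100101111110011111010100010 → 0101100101111110011111010100010
Read data bits from positions 3,5,6,7,9,10,11,12,13,14,15,17,18,19,20,21,22,23,24,25,26,27,28,29,30,31: 01000111111011111010100010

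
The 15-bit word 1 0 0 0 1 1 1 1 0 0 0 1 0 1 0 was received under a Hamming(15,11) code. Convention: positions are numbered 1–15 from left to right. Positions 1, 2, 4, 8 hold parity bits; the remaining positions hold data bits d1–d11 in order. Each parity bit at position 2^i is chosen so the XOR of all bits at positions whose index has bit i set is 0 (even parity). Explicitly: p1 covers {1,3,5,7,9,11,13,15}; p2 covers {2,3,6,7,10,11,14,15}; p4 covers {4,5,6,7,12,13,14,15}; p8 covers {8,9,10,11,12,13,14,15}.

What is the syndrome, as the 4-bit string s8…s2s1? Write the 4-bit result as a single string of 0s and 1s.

1111

s1 (pos 1,3,5,7,9,11,13,15): 1⊕0⊕1⊕1⊕0⊕0⊕0⊕0 = 1
s2 (pos 2,3,6,7,10,11,14,15): 0⊕0⊕1⊕1⊕0⊕0⊕1⊕0 = 1
s4 (pos 4,5,6,7,12,13,14,15): 0⊕1⊕1⊕1⊕1⊕0⊕1⊕0 = 1
s8 (pos 8,9,10,11,12,13,14,15): 1⊕0⊕0⊕0⊕1⊕0⊕1⊕0 = 1
Syndrome s8…s1 = 1111 → error at position 15.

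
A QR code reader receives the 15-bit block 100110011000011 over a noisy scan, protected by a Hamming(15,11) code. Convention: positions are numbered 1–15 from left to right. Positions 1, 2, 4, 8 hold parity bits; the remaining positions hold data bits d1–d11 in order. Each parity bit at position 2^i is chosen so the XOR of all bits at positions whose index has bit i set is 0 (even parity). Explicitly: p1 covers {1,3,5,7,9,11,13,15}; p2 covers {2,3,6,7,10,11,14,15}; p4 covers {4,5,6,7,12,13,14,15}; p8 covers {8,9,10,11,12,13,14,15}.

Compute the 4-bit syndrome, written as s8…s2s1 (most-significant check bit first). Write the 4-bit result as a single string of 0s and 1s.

0000

s1 (pos 1,3,5,7,9,11,13,15): 1⊕0⊕1⊕0⊕1⊕0⊕0⊕1 = 0
s2 (pos 2,3,6,7,10,11,14,15): 0⊕0⊕0⊕0⊕0⊕0⊕1⊕1 = 0
s4 (pos 4,5,6,7,12,13,14,15): 1⊕1⊕0⊕0⊕0⊕0⊕1⊕1 = 0
s8 (pos 8,9,10,11,12,13,14,15): 1⊕1⊕0⊕0⊕0⊕0⊕1⊕1 = 0
Syndrome s8…s1 = 0000 → no error.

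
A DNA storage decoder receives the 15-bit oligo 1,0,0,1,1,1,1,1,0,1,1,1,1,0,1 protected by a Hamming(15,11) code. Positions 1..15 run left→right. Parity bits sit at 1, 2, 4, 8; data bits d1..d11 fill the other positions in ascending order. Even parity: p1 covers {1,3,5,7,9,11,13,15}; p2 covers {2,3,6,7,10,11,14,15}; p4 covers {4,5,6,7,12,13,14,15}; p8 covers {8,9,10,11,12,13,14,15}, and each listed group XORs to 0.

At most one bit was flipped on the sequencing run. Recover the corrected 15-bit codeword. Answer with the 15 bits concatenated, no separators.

100110110111101

s1 (pos 1,3,5,7,9,11,13,15): 1⊕0⊕1⊕1⊕0⊕1⊕1⊕1 = 0
s2 (pos 2,3,6,7,10,11,14,15): 0⊕0⊕1⊕1⊕1⊕1⊕0⊕1 = 1
s4 (pos 4,5,6,7,12,13,14,15): 1⊕1⊕1⊕1⊕1⊕1⊕0⊕1 = 1
s8 (pos 8,9,10,11,12,13,14,15): 1⊕0⊕1⊕1⊕1⊕1⊕0⊕1 = 0
Syndrome s8…s1 = 0110 → error at position 6.
Flip position 6: 100111110111101 → 100110110111101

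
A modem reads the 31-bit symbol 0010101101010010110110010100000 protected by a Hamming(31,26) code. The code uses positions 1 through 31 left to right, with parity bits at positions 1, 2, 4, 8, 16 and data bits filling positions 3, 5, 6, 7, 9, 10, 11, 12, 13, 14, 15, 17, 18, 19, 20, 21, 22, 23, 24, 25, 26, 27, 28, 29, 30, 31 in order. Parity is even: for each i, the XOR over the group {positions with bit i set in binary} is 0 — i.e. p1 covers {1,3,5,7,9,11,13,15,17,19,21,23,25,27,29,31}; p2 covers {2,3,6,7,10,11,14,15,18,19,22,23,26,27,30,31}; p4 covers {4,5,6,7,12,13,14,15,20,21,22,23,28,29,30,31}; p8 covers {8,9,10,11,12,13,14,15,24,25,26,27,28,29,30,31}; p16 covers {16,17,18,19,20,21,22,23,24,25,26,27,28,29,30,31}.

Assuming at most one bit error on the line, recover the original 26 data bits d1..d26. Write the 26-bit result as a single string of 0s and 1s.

11010101001110110010100000

s1 (pos 1,3,5,7,9,11,13,15,17,19,21,23,25,27,29,31): 0⊕1⊕1⊕1⊕0⊕0⊕0⊕1⊕1⊕0⊕1⊕0⊕0⊕0⊕0⊕0 = 0
s2 (pos 2,3,6,7,10,11,14,15,18,19,22,23,26,27,30,31): 0⊕1⊕0⊕1⊕1⊕0⊕0⊕1⊕1⊕0⊕0⊕0⊕1⊕0⊕0⊕0 = 0
s4 (pos 4,5,6,7,12,13,14,15,20,21,22,23,28,29,30,31): 0⊕1⊕0⊕1⊕1⊕0⊕0⊕1⊕1⊕1⊕0⊕0⊕0⊕0⊕0⊕0 = 0
s8 (pos 8,9,10,11,12,13,14,15,24,25,26,27,28,29,30,31): 1⊕0⊕1⊕0⊕1⊕0⊕0⊕1⊕1⊕0⊕1⊕0⊕0⊕0⊕0⊕0 = 0
s16 (pos 16,17,18,19,20,21,22,23,24,25,26,27,28,29,30,31): 0⊕1⊕1⊕0⊕1⊕1⊕0⊕0⊕1⊕0⊕1⊕0⊕0⊕0⊕0⊕0 = 0
Syndrome s16…s1 = 00000 → no error.
Read data bits from positions 3,5,6,7,9,10,11,12,13,14,15,17,18,19,20,21,22,23,24,25,26,27,28,29,30,31: 11010101001110110010100000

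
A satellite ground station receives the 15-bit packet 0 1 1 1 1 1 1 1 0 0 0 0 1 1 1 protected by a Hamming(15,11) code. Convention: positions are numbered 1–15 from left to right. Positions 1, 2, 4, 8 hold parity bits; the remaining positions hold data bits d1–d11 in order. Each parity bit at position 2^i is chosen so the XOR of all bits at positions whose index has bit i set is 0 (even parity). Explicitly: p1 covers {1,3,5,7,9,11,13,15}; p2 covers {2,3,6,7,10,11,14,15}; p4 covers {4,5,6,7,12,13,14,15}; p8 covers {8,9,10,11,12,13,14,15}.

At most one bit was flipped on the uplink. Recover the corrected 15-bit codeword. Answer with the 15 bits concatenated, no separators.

s1 (pos 1,3,5,7,9,11,13,15): 0⊕1⊕1⊕1⊕0⊕0⊕1⊕1 = 1
s2 (pos 2,3,6,7,10,11,14,15): 1⊕1⊕1⊕1⊕0⊕0⊕1⊕1 = 0
s4 (pos 4,5,6,7,12,13,14,15): 1⊕1⊕1⊕1⊕0⊕1⊕1⊕1 = 1
s8 (pos 8,9,10,11,12,13,14,15): 1⊕0⊕0⊕0⊕0⊕1⊕1⊕1 = 0
Syndrome s8…s1 = 0101 → error at position 5.
Flip position 5: 011111110000111 → 011101110000111

011101110000111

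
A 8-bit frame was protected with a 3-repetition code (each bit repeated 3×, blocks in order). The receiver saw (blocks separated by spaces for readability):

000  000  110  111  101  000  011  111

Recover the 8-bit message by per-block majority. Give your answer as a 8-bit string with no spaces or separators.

00111011

Block 1 (000): 0 ones → 0
Block 2 (000): 0 ones → 0
Block 3 (110): 2 ones → 1
Block 4 (111): 3 ones → 1
Block 5 (101): 2 ones → 1
Block 6 (000): 0 ones → 0
Block 7 (011): 2 ones → 1
Block 8 (111): 3 ones → 1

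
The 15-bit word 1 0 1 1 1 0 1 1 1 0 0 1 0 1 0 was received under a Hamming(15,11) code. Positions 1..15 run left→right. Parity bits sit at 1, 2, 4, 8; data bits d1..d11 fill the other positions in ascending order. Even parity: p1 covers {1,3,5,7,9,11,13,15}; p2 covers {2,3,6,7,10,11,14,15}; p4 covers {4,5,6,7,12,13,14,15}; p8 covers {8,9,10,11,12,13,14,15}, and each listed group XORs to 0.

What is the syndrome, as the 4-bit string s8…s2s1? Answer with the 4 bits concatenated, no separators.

s1 (pos 1,3,5,7,9,11,13,15): 1⊕1⊕1⊕1⊕1⊕0⊕0⊕0 = 1
s2 (pos 2,3,6,7,10,11,14,15): 0⊕1⊕0⊕1⊕0⊕0⊕1⊕0 = 1
s4 (pos 4,5,6,7,12,13,14,15): 1⊕1⊕0⊕1⊕1⊕0⊕1⊕0 = 1
s8 (pos 8,9,10,11,12,13,14,15): 1⊕1⊕0⊕0⊕1⊕0⊕1⊕0 = 0
Syndrome s8…s1 = 0111 → error at position 7.

0111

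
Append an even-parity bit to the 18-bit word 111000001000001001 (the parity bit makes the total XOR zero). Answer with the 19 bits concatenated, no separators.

1110000010000010010

XOR of the 18 data bits: 1⊕1⊕1⊕0⊕0⊕0⊕0⊕0⊕1⊕0⊕0⊕0⊕0⊕0⊕1⊕0⊕0⊕1 = 0
Parity bit = 0 (so all 19 bits XOR to 0).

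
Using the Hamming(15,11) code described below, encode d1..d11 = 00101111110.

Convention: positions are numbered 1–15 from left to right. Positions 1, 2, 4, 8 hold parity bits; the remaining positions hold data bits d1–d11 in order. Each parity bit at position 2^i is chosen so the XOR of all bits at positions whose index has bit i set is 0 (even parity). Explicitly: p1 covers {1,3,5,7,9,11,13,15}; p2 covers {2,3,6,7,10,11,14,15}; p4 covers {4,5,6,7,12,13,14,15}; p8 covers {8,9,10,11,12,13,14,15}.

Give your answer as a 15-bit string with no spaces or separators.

Place data at non-parity positions: p1 p2 0 p4 0 1 0 p8 1 1 1 1 1 1 0
p1 (pos 1,3,5,7,9,11,13,15): XOR of data positions = 0⊕0⊕0⊕1⊕1⊕1⊕0 = 1
p2 (pos 2,3,6,7,10,11,14,15): XOR of data positions = 0⊕1⊕0⊕1⊕1⊕1⊕0 = 0
p4 (pos 4,5,6,7,12,13,14,15): XOR of data positions = 0⊕1⊕0⊕1⊕1⊕1⊕0 = 0
p8 (pos 8,9,10,11,12,13,14,15): XOR of data positions = 1⊕1⊕1⊕1⊕1⊕1⊕0 = 0
Codeword: 100001001111110

100001001111110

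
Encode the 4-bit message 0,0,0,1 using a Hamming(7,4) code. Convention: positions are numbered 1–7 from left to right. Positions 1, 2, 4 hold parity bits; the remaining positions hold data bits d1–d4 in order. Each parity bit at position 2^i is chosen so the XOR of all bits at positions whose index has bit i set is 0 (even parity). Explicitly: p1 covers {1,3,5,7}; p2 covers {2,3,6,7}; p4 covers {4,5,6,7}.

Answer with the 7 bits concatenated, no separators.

Place data at non-parity positions: p1 p2 0 p4 0 0 1
p1 (pos 1,3,5,7): XOR of data positions = 0⊕0⊕1 = 1
p2 (pos 2,3,6,7): XOR of data positions = 0⊕0⊕1 = 1
p4 (pos 4,5,6,7): XOR of data positions = 0⊕0⊕1 = 1
Codeword: 1101001

1101001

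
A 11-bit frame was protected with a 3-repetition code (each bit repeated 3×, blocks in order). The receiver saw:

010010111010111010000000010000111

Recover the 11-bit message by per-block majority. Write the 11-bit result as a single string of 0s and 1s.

00101000001

Block 1 (010): 1 one → 0
Block 2 (010): 1 one → 0
Block 3 (111): 3 ones → 1
Block 4 (010): 1 one → 0
Block 5 (111): 3 ones → 1
Block 6 (010): 1 one → 0
Block 7 (000): 0 ones → 0
Block 8 (000): 0 ones → 0
Block 9 (010): 1 one → 0
Block 10 (000): 0 ones → 0
Block 11 (111): 3 ones → 1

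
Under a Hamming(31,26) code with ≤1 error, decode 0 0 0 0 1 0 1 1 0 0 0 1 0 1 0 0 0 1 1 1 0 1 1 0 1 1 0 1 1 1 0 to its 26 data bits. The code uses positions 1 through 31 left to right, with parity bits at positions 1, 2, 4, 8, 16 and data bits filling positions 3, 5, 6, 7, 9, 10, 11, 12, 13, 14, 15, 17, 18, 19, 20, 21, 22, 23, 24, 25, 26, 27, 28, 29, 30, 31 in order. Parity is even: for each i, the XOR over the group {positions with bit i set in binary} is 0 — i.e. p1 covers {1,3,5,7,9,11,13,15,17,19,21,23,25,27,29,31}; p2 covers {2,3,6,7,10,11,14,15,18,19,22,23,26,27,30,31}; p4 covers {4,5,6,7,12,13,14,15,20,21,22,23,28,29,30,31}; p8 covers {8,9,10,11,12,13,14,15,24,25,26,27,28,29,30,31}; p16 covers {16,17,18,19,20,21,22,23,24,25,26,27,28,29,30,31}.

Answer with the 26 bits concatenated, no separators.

01010001010011101101101110

s1 (pos 1,3,5,7,9,11,13,15,17,19,21,23,25,27,29,31): 0⊕0⊕1⊕1⊕0⊕0⊕0⊕0⊕0⊕1⊕0⊕1⊕1⊕0⊕1⊕0 = 0
s2 (pos 2,3,6,7,10,11,14,15,18,19,22,23,26,27,30,31): 0⊕0⊕0⊕1⊕0⊕0⊕1⊕0⊕1⊕1⊕1⊕1⊕1⊕0⊕1⊕0 = 0
s4 (pos 4,5,6,7,12,13,14,15,20,21,22,23,28,29,30,31): 0⊕1⊕0⊕1⊕1⊕0⊕1⊕0⊕1⊕0⊕1⊕1⊕1⊕1⊕1⊕0 = 0
s8 (pos 8,9,10,11,12,13,14,15,24,25,26,27,28,29,30,31): 1⊕0⊕0⊕0⊕1⊕0⊕1⊕0⊕0⊕1⊕1⊕0⊕1⊕1⊕1⊕0 = 0
s16 (pos 16,17,18,19,20,21,22,23,24,25,26,27,28,29,30,31): 0⊕0⊕1⊕1⊕1⊕0⊕1⊕1⊕0⊕1⊕1⊕0⊕1⊕1⊕1⊕0 = 0
Syndrome s16…s1 = 00000 → no error.
Read data bits from positions 3,5,6,7,9,10,11,12,13,14,15,17,18,19,20,21,22,23,24,25,26,27,28,29,30,31: 01010001010011101101101110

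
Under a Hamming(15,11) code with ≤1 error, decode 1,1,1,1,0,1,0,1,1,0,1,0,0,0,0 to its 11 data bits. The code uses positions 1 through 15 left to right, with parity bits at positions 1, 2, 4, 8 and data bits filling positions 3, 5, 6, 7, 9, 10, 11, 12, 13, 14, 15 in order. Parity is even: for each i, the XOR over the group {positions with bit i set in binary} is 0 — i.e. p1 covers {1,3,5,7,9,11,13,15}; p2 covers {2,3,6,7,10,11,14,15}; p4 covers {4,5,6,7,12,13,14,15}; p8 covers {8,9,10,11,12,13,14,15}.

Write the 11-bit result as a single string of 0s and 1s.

s1 (pos 1,3,5,7,9,11,13,15): 1⊕1⊕0⊕0⊕1⊕1⊕0⊕0 = 0
s2 (pos 2,3,6,7,10,11,14,15): 1⊕1⊕1⊕0⊕0⊕1⊕0⊕0 = 0
s4 (pos 4,5,6,7,12,13,14,15): 1⊕0⊕1⊕0⊕0⊕0⊕0⊕0 = 0
s8 (pos 8,9,10,11,12,13,14,15): 1⊕1⊕0⊕1⊕0⊕0⊕0⊕0 = 1
Syndrome s8…s1 = 1000 → error at position 8.
Flip position 8: 111101011010000 → 111101001010000
Read data bits from positions 3,5,6,7,9,10,11,12,13,14,15: 10101010000

10101010000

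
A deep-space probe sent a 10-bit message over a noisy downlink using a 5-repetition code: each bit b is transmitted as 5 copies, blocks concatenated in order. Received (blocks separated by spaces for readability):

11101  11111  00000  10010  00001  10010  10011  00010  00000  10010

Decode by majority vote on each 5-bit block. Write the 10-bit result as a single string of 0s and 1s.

1100001000

Block 1 (11101): 4 ones → 1
Block 2 (11111): 5 ones → 1
Block 3 (00000): 0 ones → 0
Block 4 (10010): 2 ones → 0
Block 5 (00001): 1 one → 0
Block 6 (10010): 2 ones → 0
Block 7 (10011): 3 ones → 1
Block 8 (00010): 1 one → 0
Block 9 (00000): 0 ones → 0
Block 10 (10010): 2 ones → 0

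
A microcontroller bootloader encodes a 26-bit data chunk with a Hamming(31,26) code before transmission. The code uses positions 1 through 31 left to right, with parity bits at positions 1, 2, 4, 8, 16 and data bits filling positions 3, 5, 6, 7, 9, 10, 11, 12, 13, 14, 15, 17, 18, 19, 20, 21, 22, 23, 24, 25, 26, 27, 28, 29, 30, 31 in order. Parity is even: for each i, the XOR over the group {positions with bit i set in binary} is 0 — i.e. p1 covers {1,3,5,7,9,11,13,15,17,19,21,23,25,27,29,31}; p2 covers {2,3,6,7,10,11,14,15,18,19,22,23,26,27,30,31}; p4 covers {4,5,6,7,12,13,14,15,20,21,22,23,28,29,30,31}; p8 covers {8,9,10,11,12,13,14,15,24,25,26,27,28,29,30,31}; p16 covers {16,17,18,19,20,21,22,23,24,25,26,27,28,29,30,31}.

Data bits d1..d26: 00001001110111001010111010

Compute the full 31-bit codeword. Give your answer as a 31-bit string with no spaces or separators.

1100000110011101111001010111010

Place data at non-parity positions: p1 p2 0 p4 0 0 0 p8 1 0 0 1 1 1 0 p16 1 1 1 0 0 1 0 1 0 1 1 1 0 1 0
p1 (pos 1,3,5,7,9,11,13,15,17,19,21,23,25,27,29,31): XOR of data positions = 0⊕0⊕0⊕1⊕0⊕1⊕0⊕1⊕1⊕0⊕0⊕0⊕1⊕0⊕0 = 1
p2 (pos 2,3,6,7,10,11,14,15,18,19,22,23,26,27,30,31): XOR of data positions = 0⊕0⊕0⊕0⊕0⊕1⊕0⊕1⊕1⊕1⊕0⊕1⊕1⊕1⊕0 = 1
p4 (pos 4,5,6,7,12,13,14,15,20,21,22,23,28,29,30,31): XOR of data positions = 0⊕0⊕0⊕1⊕1⊕1⊕0⊕0⊕0⊕1⊕0⊕1⊕0⊕1⊕0 = 0
p8 (pos 8,9,10,11,12,13,14,15,24,25,26,27,28,29,30,31): XOR of data positions = 1⊕0⊕0⊕1⊕1⊕1⊕0⊕1⊕0⊕1⊕1⊕1⊕0⊕1⊕0 = 1
p16 (pos 16,17,18,19,20,21,22,23,24,25,26,27,28,29,30,31): XOR of data positions = 1⊕1⊕1⊕0⊕0⊕1⊕0⊕1⊕0⊕1⊕1⊕1⊕0⊕1⊕0 = 1
Codeword: 1100000110011101111001010111010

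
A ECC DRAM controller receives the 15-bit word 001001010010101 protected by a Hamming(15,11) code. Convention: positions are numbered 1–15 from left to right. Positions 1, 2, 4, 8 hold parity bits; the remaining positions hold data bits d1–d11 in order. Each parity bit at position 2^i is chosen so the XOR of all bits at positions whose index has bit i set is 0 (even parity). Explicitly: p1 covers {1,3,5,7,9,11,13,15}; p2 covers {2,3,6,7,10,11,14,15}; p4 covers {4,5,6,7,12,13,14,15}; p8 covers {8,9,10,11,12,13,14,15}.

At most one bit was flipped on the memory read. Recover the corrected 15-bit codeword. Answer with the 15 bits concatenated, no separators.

s1 (pos 1,3,5,7,9,11,13,15): 0⊕1⊕0⊕0⊕0⊕1⊕1⊕1 = 0
s2 (pos 2,3,6,7,10,11,14,15): 0⊕1⊕1⊕0⊕0⊕1⊕0⊕1 = 0
s4 (pos 4,5,6,7,12,13,14,15): 0⊕0⊕1⊕0⊕0⊕1⊕0⊕1 = 1
s8 (pos 8,9,10,11,12,13,14,15): 1⊕0⊕0⊕1⊕0⊕1⊕0⊕1 = 0
Syndrome s8…s1 = 0100 → error at position 4.
Flip position 4: 001001010010101 → 001101010010101

001101010010101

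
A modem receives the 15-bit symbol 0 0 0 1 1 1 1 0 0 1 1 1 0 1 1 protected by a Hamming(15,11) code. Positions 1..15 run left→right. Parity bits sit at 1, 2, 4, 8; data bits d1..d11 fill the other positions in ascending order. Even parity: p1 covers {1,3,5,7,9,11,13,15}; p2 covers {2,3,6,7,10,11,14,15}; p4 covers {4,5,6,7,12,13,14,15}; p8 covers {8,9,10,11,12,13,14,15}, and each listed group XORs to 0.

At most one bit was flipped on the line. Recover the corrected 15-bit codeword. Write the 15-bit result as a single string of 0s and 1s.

s1 (pos 1,3,5,7,9,11,13,15): 0⊕0⊕1⊕1⊕0⊕1⊕0⊕1 = 0
s2 (pos 2,3,6,7,10,11,14,15): 0⊕0⊕1⊕1⊕1⊕1⊕1⊕1 = 0
s4 (pos 4,5,6,7,12,13,14,15): 1⊕1⊕1⊕1⊕1⊕0⊕1⊕1 = 1
s8 (pos 8,9,10,11,12,13,14,15): 0⊕0⊕1⊕1⊕1⊕0⊕1⊕1 = 1
Syndrome s8…s1 = 1100 → error at position 12.
Flip position 12: 000111100111011 → 000111100110011

000111100110011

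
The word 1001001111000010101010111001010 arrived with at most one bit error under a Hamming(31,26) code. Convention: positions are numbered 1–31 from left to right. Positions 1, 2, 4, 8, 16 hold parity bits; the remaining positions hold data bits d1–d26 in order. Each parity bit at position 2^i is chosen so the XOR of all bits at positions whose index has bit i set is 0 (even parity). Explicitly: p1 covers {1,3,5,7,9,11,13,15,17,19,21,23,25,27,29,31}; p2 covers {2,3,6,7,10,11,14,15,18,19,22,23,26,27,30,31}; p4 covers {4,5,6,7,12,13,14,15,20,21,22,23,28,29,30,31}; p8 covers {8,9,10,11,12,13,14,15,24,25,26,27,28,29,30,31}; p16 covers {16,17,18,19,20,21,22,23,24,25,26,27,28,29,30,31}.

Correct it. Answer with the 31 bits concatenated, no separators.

1001101111000010101010111001010

s1 (pos 1,3,5,7,9,11,13,15,17,19,21,23,25,27,29,31): 1⊕0⊕0⊕1⊕1⊕0⊕0⊕1⊕1⊕1⊕1⊕1⊕1⊕0⊕0⊕0 = 1
s2 (pos 2,3,6,7,10,11,14,15,18,19,22,23,26,27,30,31): 0⊕0⊕0⊕1⊕1⊕0⊕0⊕1⊕0⊕1⊕0⊕1⊕0⊕0⊕1⊕0 = 0
s4 (pos 4,5,6,7,12,13,14,15,20,21,22,23,28,29,30,31): 1⊕0⊕0⊕1⊕0⊕0⊕0⊕1⊕0⊕1⊕0⊕1⊕1⊕0⊕1⊕0 = 1
s8 (pos 8,9,10,11,12,13,14,15,24,25,26,27,28,29,30,31): 1⊕1⊕1⊕0⊕0⊕0⊕0⊕1⊕1⊕1⊕0⊕0⊕1⊕0⊕1⊕0 = 0
s16 (pos 16,17,18,19,20,21,22,23,24,25,26,27,28,29,30,31): 0⊕1⊕0⊕1⊕0⊕1⊕0⊕1⊕1⊕1⊕0⊕0⊕1⊕0⊕1⊕0 = 0
Syndrome s16…s1 = 00101 → error at position 5.
Flip position 5: 1001001111000010101010111001010 → 1001101111000010101010111001010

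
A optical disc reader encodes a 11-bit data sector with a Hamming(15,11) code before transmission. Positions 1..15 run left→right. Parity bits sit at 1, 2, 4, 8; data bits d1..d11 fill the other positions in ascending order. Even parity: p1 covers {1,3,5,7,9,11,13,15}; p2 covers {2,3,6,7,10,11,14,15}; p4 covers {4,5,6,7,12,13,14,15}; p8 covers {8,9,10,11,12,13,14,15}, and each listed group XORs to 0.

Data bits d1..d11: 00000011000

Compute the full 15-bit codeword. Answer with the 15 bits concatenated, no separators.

110100000011000

Place data at non-parity positions: p1 p2 0 p4 0 0 0 p8 0 0 1 1 0 0 0
p1 (pos 1,3,5,7,9,11,13,15): XOR of data positions = 0⊕0⊕0⊕0⊕1⊕0⊕0 = 1
p2 (pos 2,3,6,7,10,11,14,15): XOR of data positions = 0⊕0⊕0⊕0⊕1⊕0⊕0 = 1
p4 (pos 4,5,6,7,12,13,14,15): XOR of data positions = 0⊕0⊕0⊕1⊕0⊕0⊕0 = 1
p8 (pos 8,9,10,11,12,13,14,15): XOR of data positions = 0⊕0⊕1⊕1⊕0⊕0⊕0 = 0
Codeword: 110100000011000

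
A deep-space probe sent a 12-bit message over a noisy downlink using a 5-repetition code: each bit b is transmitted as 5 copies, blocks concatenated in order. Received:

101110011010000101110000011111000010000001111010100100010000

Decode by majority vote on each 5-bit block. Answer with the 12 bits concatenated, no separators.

Block 1 (10111): 4 ones → 1
Block 2 (00110): 2 ones → 0
Block 3 (10000): 1 one → 0
Block 4 (10111): 4 ones → 1
Block 5 (00000): 0 ones → 0
Block 6 (11111): 5 ones → 1
Block 7 (00001): 1 one → 0
Block 8 (00000): 0 ones → 0
Block 9 (01111): 4 ones → 1
Block 10 (01010): 2 ones → 0
Block 11 (01000): 1 one → 0
Block 12 (10000): 1 one → 0

100101001000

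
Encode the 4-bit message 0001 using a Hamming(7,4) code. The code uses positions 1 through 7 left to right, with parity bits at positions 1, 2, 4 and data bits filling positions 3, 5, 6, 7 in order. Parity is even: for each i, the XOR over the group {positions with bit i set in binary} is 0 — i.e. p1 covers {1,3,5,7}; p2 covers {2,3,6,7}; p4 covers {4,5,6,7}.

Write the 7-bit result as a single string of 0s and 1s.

Place data at non-parity positions: p1 p2 0 p4 0 0 1
p1 (pos 1,3,5,7): XOR of data positions = 0⊕0⊕1 = 1
p2 (pos 2,3,6,7): XOR of data positions = 0⊕0⊕1 = 1
p4 (pos 4,5,6,7): XOR of data positions = 0⊕0⊕1 = 1
Codeword: 1101001

1101001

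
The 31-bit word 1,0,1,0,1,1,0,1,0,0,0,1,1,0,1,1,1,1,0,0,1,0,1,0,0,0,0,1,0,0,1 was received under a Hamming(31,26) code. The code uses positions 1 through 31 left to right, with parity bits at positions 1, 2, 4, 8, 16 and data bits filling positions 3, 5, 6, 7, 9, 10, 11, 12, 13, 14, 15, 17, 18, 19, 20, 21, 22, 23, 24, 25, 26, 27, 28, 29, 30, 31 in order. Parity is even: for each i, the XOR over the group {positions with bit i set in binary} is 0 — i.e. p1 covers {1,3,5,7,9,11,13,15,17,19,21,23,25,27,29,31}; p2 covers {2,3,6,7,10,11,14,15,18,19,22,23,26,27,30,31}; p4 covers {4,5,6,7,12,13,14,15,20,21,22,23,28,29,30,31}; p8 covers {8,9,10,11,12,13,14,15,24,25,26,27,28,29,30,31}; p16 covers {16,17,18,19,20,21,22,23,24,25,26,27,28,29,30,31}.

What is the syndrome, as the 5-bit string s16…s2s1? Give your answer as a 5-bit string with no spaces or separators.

s1 (pos 1,3,5,7,9,11,13,15,17,19,21,23,25,27,29,31): 1⊕1⊕1⊕0⊕0⊕0⊕1⊕1⊕1⊕0⊕1⊕1⊕0⊕0⊕0⊕1 = 1
s2 (pos 2,3,6,7,10,11,14,15,18,19,22,23,26,27,30,31): 0⊕1⊕1⊕0⊕0⊕0⊕0⊕1⊕1⊕0⊕0⊕1⊕0⊕0⊕0⊕1 = 0
s4 (pos 4,5,6,7,12,13,14,15,20,21,22,23,28,29,30,31): 0⊕1⊕1⊕0⊕1⊕1⊕0⊕1⊕0⊕1⊕0⊕1⊕1⊕0⊕0⊕1 = 1
s8 (pos 8,9,10,11,12,13,14,15,24,25,26,27,28,29,30,31): 1⊕0⊕0⊕0⊕1⊕1⊕0⊕1⊕0⊕0⊕0⊕0⊕1⊕0⊕0⊕1 = 0
s16 (pos 16,17,18,19,20,21,22,23,24,25,26,27,28,29,30,31): 1⊕1⊕1⊕0⊕0⊕1⊕0⊕1⊕0⊕0⊕0⊕0⊕1⊕0⊕0⊕1 = 1
Syndrome s16…s1 = 10101 → error at position 21.

10101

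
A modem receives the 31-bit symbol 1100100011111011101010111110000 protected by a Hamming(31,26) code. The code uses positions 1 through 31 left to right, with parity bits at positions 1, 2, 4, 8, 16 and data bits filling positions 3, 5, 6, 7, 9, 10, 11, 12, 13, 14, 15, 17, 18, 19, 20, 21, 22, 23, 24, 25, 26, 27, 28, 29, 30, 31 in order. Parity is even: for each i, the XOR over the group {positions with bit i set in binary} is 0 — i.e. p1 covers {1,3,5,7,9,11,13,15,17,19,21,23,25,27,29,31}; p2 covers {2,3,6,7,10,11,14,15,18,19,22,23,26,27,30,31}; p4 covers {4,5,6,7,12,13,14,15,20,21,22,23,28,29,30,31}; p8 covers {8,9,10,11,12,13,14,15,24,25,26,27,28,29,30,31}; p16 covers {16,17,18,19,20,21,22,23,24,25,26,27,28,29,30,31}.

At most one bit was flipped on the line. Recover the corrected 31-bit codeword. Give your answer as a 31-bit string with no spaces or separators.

1100100011111010101010111110000

s1 (pos 1,3,5,7,9,11,13,15,17,19,21,23,25,27,29,31): 1⊕0⊕1⊕0⊕1⊕1⊕1⊕1⊕1⊕1⊕1⊕1⊕1⊕1⊕0⊕0 = 0
s2 (pos 2,3,6,7,10,11,14,15,18,19,22,23,26,27,30,31): 1⊕0⊕0⊕0⊕1⊕1⊕0⊕1⊕0⊕1⊕0⊕1⊕1⊕1⊕0⊕0 = 0
s4 (pos 4,5,6,7,12,13,14,15,20,21,22,23,28,29,30,31): 0⊕1⊕0⊕0⊕1⊕1⊕0⊕1⊕0⊕1⊕0⊕1⊕0⊕0⊕0⊕0 = 0
s8 (pos 8,9,10,11,12,13,14,15,24,25,26,27,28,29,30,31): 0⊕1⊕1⊕1⊕1⊕1⊕0⊕1⊕1⊕1⊕1⊕1⊕0⊕0⊕0⊕0 = 0
s16 (pos 16,17,18,19,20,21,22,23,24,25,26,27,28,29,30,31): 1⊕1⊕0⊕1⊕0⊕1⊕0⊕1⊕1⊕1⊕1⊕1⊕0⊕0⊕0⊕0 = 1
Syndrome s16…s1 = 10000 → error at position 16.
Flip position 16: 1100100011111011101010111110000 → 1100100011111010101010111110000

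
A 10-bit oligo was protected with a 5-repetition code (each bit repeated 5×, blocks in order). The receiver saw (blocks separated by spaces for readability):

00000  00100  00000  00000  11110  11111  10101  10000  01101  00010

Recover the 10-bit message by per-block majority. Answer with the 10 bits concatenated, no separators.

0000111010

Block 1 (00000): 0 ones → 0
Block 2 (00100): 1 one → 0
Block 3 (00000): 0 ones → 0
Block 4 (00000): 0 ones → 0
Block 5 (11110): 4 ones → 1
Block 6 (11111): 5 ones → 1
Block 7 (10101): 3 ones → 1
Block 8 (10000): 1 one → 0
Block 9 (01101): 3 ones → 1
Block 10 (00010): 1 one → 0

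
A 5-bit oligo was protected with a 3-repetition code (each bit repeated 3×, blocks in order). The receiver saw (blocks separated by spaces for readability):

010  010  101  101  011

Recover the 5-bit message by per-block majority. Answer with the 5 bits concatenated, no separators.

00111

Block 1 (010): 1 one → 0
Block 2 (010): 1 one → 0
Block 3 (101): 2 ones → 1
Block 4 (101): 2 ones → 1
Block 5 (011): 2 ones → 1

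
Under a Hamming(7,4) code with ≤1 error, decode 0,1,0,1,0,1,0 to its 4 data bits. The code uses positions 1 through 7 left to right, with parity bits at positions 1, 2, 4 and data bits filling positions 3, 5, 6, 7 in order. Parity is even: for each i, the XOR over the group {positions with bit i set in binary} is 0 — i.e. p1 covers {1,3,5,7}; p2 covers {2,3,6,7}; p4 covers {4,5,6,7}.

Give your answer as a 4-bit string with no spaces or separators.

s1 (pos 1,3,5,7): 0⊕0⊕0⊕0 = 0
s2 (pos 2,3,6,7): 1⊕0⊕1⊕0 = 0
s4 (pos 4,5,6,7): 1⊕0⊕1⊕0 = 0
Syndrome s4…s1 = 000 → no error.
Read data bits from positions 3,5,6,7: 0010

0010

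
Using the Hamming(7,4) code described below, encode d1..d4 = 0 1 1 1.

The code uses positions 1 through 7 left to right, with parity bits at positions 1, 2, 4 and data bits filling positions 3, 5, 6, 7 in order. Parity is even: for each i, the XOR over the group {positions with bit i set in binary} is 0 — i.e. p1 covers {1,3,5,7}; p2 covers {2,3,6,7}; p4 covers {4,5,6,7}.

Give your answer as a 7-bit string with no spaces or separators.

Place data at non-parity positions: p1 p2 0 p4 1 1 1
p1 (pos 1,3,5,7): XOR of data positions = 0⊕1⊕1 = 0
p2 (pos 2,3,6,7): XOR of data positions = 0⊕1⊕1 = 0
p4 (pos 4,5,6,7): XOR of data positions = 1⊕1⊕1 = 1
Codeword: 0001111

0001111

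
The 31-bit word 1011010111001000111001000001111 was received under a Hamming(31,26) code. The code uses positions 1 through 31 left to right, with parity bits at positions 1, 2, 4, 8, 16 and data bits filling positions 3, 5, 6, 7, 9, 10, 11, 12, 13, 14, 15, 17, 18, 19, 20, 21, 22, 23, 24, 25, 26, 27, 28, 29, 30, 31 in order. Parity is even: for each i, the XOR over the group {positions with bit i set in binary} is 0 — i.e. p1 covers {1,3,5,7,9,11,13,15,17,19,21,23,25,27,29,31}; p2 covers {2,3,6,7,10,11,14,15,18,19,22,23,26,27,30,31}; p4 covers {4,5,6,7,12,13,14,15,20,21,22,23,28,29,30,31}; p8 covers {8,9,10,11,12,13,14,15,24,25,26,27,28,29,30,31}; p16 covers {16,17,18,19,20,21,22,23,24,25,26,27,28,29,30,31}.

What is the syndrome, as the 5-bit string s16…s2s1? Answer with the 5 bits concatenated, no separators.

00000

s1 (pos 1,3,5,7,9,11,13,15,17,19,21,23,25,27,29,31): 1⊕1⊕0⊕0⊕1⊕0⊕1⊕0⊕1⊕1⊕0⊕0⊕0⊕0⊕1⊕1 = 0
s2 (pos 2,3,6,7,10,11,14,15,18,19,22,23,26,27,30,31): 0⊕1⊕1⊕0⊕1⊕0⊕0⊕0⊕1⊕1⊕1⊕0⊕0⊕0⊕1⊕1 = 0
s4 (pos 4,5,6,7,12,13,14,15,20,21,22,23,28,29,30,31): 1⊕0⊕1⊕0⊕0⊕1⊕0⊕0⊕0⊕0⊕1⊕0⊕1⊕1⊕1⊕1 = 0
s8 (pos 8,9,10,11,12,13,14,15,24,25,26,27,28,29,30,31): 1⊕1⊕1⊕0⊕0⊕1⊕0⊕0⊕0⊕0⊕0⊕0⊕1⊕1⊕1⊕1 = 0
s16 (pos 16,17,18,19,20,21,22,23,24,25,26,27,28,29,30,31): 0⊕1⊕1⊕1⊕0⊕0⊕1⊕0⊕0⊕0⊕0⊕0⊕1⊕1⊕1⊕1 = 0
Syndrome s16…s1 = 00000 → no error.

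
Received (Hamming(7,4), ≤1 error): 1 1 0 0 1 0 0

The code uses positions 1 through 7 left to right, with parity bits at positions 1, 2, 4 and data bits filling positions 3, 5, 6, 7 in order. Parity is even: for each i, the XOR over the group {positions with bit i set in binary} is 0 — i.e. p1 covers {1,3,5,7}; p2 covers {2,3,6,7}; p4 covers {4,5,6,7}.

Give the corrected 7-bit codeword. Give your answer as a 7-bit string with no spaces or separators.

s1 (pos 1,3,5,7): 1⊕0⊕1⊕0 = 0
s2 (pos 2,3,6,7): 1⊕0⊕0⊕0 = 1
s4 (pos 4,5,6,7): 0⊕1⊕0⊕0 = 1
Syndrome s4…s1 = 110 → error at position 6.
Flip position 6: 1100100 → 1100110

1100110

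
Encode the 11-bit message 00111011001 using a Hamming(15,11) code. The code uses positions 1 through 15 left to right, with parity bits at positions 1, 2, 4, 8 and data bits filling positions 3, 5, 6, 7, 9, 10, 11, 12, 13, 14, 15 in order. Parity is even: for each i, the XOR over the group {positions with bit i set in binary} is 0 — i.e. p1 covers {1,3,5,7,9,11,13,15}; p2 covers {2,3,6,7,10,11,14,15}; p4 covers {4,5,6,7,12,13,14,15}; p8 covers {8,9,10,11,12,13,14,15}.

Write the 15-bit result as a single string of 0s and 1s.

Place data at non-parity positions: p1 p2 0 p4 0 1 1 p8 1 0 1 1 0 0 1
p1 (pos 1,3,5,7,9,11,13,15): XOR of data positions = 0⊕0⊕1⊕1⊕1⊕0⊕1 = 0
p2 (pos 2,3,6,7,10,11,14,15): XOR of data positions = 0⊕1⊕1⊕0⊕1⊕0⊕1 = 0
p4 (pos 4,5,6,7,12,13,14,15): XOR of data positions = 0⊕1⊕1⊕1⊕0⊕0⊕1 = 0
p8 (pos 8,9,10,11,12,13,14,15): XOR of data positions = 1⊕0⊕1⊕1⊕0⊕0⊕1 = 0
Codeword: 000001101011001

000001101011001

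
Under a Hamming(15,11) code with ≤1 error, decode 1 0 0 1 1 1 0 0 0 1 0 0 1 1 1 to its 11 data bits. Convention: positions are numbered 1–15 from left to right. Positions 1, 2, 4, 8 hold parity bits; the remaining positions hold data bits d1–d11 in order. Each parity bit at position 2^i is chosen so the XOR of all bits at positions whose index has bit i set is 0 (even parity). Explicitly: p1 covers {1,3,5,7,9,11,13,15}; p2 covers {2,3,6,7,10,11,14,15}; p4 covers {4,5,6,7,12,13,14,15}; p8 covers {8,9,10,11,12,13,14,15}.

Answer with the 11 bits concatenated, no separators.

s1 (pos 1,3,5,7,9,11,13,15): 1⊕0⊕1⊕0⊕0⊕0⊕1⊕1 = 0
s2 (pos 2,3,6,7,10,11,14,15): 0⊕0⊕1⊕0⊕1⊕0⊕1⊕1 = 0
s4 (pos 4,5,6,7,12,13,14,15): 1⊕1⊕1⊕0⊕0⊕1⊕1⊕1 = 0
s8 (pos 8,9,10,11,12,13,14,15): 0⊕0⊕1⊕0⊕0⊕1⊕1⊕1 = 0
Syndrome s8…s1 = 0000 → no error.
Read data bits from positions 3,5,6,7,9,10,11,12,13,14,15: 01100100111

01100100111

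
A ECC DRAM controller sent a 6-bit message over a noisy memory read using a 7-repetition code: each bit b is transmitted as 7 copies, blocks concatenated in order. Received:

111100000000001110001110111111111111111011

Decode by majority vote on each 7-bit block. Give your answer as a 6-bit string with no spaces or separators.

101111

Block 1 (1111000): 4 ones → 1
Block 2 (0000000): 0 ones → 0
Block 3 (1110001): 4 ones → 1
Block 4 (1101111): 6 ones → 1
Block 5 (1111111): 7 ones → 1
Block 6 (1111011): 6 ones → 1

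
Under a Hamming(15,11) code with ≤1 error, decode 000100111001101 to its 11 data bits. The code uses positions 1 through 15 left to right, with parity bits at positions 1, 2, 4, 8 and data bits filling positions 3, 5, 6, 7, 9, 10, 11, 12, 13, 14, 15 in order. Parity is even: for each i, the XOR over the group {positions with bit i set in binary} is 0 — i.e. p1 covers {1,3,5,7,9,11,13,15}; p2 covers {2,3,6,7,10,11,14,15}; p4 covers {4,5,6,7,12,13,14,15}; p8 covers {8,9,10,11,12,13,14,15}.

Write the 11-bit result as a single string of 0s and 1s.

s1 (pos 1,3,5,7,9,11,13,15): 0⊕0⊕0⊕1⊕1⊕0⊕1⊕1 = 0
s2 (pos 2,3,6,7,10,11,14,15): 0⊕0⊕0⊕1⊕0⊕0⊕0⊕1 = 0
s4 (pos 4,5,6,7,12,13,14,15): 1⊕0⊕0⊕1⊕1⊕1⊕0⊕1 = 1
s8 (pos 8,9,10,11,12,13,14,15): 1⊕1⊕0⊕0⊕1⊕1⊕0⊕1 = 1
Syndrome s8…s1 = 1100 → error at position 12.
Flip position 12: 000100111001101 → 000100111000101
Read data bits from positions 3,5,6,7,9,10,11,12,13,14,15: 00011000101

00011000101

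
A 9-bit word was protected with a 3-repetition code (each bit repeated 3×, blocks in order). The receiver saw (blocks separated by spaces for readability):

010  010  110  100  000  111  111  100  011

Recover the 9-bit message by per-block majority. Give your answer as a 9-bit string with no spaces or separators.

001001101

Block 1 (010): 1 one → 0
Block 2 (010): 1 one → 0
Block 3 (110): 2 ones → 1
Block 4 (100): 1 one → 0
Block 5 (000): 0 ones → 0
Block 6 (111): 3 ones → 1
Block 7 (111): 3 ones → 1
Block 8 (100): 1 one → 0
Block 9 (011): 2 ones → 1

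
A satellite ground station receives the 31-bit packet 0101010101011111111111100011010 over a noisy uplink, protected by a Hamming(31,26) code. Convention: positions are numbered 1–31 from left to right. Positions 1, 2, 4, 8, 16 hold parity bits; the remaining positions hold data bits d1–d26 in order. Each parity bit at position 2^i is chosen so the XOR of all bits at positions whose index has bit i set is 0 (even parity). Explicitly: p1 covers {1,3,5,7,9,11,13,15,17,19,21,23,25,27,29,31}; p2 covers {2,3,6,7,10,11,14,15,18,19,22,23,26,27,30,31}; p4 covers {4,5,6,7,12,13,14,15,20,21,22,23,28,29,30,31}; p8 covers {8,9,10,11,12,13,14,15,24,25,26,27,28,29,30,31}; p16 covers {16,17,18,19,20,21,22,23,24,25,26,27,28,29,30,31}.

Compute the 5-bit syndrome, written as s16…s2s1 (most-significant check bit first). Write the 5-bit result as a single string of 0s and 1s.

11011

s1 (pos 1,3,5,7,9,11,13,15,17,19,21,23,25,27,29,31): 0⊕0⊕0⊕0⊕0⊕0⊕1⊕1⊕1⊕1⊕1⊕1⊕0⊕1⊕0⊕0 = 1
s2 (pos 2,3,6,7,10,11,14,15,18,19,22,23,26,27,30,31): 1⊕0⊕1⊕0⊕1⊕0⊕1⊕1⊕1⊕1⊕1⊕1⊕0⊕1⊕1⊕0 = 1
s4 (pos 4,5,6,7,12,13,14,15,20,21,22,23,28,29,30,31): 1⊕0⊕1⊕0⊕1⊕1⊕1⊕1⊕1⊕1⊕1⊕1⊕1⊕0⊕1⊕0 = 0
s8 (pos 8,9,10,11,12,13,14,15,24,25,26,27,28,29,30,31): 1⊕0⊕1⊕0⊕1⊕1⊕1⊕1⊕0⊕0⊕0⊕1⊕1⊕0⊕1⊕0 = 1
s16 (pos 16,17,18,19,20,21,22,23,24,25,26,27,28,29,30,31): 1⊕1⊕1⊕1⊕1⊕1⊕1⊕1⊕0⊕0⊕0⊕1⊕1⊕0⊕1⊕0 = 1
Syndrome s16…s1 = 11011 → error at position 27.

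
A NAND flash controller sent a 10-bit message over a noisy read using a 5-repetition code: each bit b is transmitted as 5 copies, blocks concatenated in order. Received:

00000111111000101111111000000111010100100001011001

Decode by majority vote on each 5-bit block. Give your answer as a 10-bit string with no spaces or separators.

Block 1 (00000): 0 ones → 0
Block 2 (11111): 5 ones → 1
Block 3 (10001): 2 ones → 0
Block 4 (01111): 4 ones → 1
Block 5 (11100): 3 ones → 1
Block 6 (00001): 1 one → 0
Block 7 (11010): 3 ones → 1
Block 8 (10010): 2 ones → 0
Block 9 (00010): 1 one → 0
Block 10 (11001): 3 ones → 1

0101101001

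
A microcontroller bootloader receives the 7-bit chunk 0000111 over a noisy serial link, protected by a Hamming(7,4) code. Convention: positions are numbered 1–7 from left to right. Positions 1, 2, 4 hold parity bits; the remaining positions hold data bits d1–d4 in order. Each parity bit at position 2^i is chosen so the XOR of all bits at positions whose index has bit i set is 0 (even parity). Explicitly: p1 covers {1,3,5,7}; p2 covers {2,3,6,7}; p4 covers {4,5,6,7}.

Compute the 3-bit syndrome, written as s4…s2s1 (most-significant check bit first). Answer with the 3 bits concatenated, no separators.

s1 (pos 1,3,5,7): 0⊕0⊕1⊕1 = 0
s2 (pos 2,3,6,7): 0⊕0⊕1⊕1 = 0
s4 (pos 4,5,6,7): 0⊕1⊕1⊕1 = 1
Syndrome s4…s1 = 100 → error at position 4.

100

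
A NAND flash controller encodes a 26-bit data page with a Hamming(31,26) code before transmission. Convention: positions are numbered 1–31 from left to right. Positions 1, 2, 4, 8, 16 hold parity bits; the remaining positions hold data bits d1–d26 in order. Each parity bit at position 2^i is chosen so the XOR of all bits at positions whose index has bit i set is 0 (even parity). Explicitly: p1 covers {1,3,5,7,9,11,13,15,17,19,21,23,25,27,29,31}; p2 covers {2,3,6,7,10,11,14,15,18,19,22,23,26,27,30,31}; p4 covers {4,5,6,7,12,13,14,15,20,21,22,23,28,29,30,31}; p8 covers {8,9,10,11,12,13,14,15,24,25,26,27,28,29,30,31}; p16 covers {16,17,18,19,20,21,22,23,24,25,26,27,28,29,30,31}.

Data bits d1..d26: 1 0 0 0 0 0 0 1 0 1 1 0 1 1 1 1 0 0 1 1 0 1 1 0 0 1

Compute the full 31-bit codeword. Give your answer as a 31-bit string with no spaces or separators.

Place data at non-parity positions: p1 p2 1 p4 0 0 0 p8 0 0 0 1 0 1 1 p16 0 1 1 1 1 0 0 1 1 0 1 1 0 0 1
p1 (pos 1,3,5,7,9,11,13,15,17,19,21,23,25,27,29,31): XOR of data positions = 1⊕0⊕0⊕0⊕0⊕0⊕1⊕0⊕1⊕1⊕0⊕1⊕1⊕0⊕1 = 1
p2 (pos 2,3,6,7,10,11,14,15,18,19,22,23,26,27,30,31): XOR of data positions = 1⊕0⊕0⊕0⊕0⊕1⊕1⊕1⊕1⊕0⊕0⊕0⊕1⊕0⊕1 = 1
p4 (pos 4,5,6,7,12,13,14,15,20,21,22,23,28,29,30,31): XOR of data positions = 0⊕0⊕0⊕1⊕0⊕1⊕1⊕1⊕1⊕0⊕0⊕1⊕0⊕0⊕1 = 1
p8 (pos 8,9,10,11,12,13,14,15,24,25,26,27,28,29,30,31): XOR of data positions = 0⊕0⊕0⊕1⊕0⊕1⊕1⊕1⊕1⊕0⊕1⊕1⊕0⊕0⊕1 = 0
p16 (pos 16,17,18,19,20,21,22,23,24,25,26,27,28,29,30,31): XOR of data positions = 0⊕1⊕1⊕1⊕1⊕0⊕0⊕1⊕1⊕0⊕1⊕1⊕0⊕0⊕1 = 1
Codeword: 1111000000010111011110011011001

1111000000010111011110011011001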